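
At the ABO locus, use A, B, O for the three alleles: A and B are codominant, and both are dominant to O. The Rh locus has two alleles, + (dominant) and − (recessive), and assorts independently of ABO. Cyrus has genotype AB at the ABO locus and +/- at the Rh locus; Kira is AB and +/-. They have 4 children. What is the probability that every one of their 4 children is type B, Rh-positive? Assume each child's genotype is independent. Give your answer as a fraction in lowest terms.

81/65536

ABO cross AB × AB → 1/4 A, 1/4 B, 1/2 AB.
Rh cross +/- × +/- → 3/4 Rh+, 1/4 Rh-; so P(type B, Rh-positive) = 1/4 × 3/4 = 3/16 per child.
All 4 independent: (3/16)^4 = 81/65536.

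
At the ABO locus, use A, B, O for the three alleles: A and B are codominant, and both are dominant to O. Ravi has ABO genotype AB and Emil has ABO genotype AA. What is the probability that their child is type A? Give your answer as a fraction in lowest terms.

ABO cross AB × AA → offspring phenotypes: 1/2 A, 1/2 AB.
So P(type A) = 1/2.

1/2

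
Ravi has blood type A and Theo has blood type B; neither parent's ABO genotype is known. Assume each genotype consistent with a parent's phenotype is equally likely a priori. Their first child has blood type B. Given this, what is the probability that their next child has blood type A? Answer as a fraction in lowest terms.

Possible genotypes: Ravi ∈ {AA, AO}; Theo ∈ {BB, BO}.
Weight each parental genotype pair by prior × P(type-B child):
  AO × BB: posterior weight 2/3; P(next child type A) = 0.
  AO × BO: posterior weight 1/3; P(next child type A) = 1/4.
Weighted sum = 1/12.

1/12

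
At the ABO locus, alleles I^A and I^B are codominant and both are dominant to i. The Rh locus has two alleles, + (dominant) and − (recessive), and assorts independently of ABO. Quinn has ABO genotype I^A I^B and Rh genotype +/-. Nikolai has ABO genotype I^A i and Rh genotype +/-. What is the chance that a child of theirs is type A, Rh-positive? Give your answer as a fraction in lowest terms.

ABO cross I^A I^B × I^A i → offspring phenotypes: 1/2 A, 1/4 B, 1/4 AB.
Rh cross +/- × +/- → 3/4 Rh+, 1/4 Rh-.
Independent loci: P(type A, Rh-positive) = 1/2 × 3/4 = 3/8.

3/8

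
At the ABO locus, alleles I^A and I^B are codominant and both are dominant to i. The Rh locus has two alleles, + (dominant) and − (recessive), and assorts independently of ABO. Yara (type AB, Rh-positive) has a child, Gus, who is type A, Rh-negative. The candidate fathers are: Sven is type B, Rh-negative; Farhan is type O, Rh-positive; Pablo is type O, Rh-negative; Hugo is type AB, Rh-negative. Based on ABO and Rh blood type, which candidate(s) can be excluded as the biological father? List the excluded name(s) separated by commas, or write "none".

A candidate is excluded only if no genotype consistent with his phenotype could produce a type A, Rh-negative child with a type AB, Rh-positive mother.
Every candidate has at least one consistent genotype combination, so none can be excluded.

none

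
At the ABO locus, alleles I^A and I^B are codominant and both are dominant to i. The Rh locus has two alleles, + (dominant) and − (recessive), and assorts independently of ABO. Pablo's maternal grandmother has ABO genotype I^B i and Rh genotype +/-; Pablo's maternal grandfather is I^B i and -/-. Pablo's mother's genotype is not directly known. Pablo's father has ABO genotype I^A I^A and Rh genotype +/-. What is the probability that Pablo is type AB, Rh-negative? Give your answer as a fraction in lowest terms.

3/16

Pablo's mother's ABO genotype from I^B i × I^B i: 1/4 I^B I^B, 1/2 I^B i, 1/4 i i.
Crossing each possibility with the father I^A I^A and summing P(type AB): 1/4·1 + 1/2·1/2 + 1/4·0 = 1/2.
Similarly for Rh via the mother's Rh distribution: P(Rh-) = 3/8.
Independent loci: 1/2 × 3/8 = 3/16.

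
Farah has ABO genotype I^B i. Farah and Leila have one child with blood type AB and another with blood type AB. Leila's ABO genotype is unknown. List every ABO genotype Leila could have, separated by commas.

For each candidate genotype of Leila, check whether crossing it with I^B i can produce every observed child phenotype.
  I^A I^A → possible child types {A, AB} ✓
  I^A I^B → possible child types {A, B, AB} ✓
  I^A i → possible child types {O, A, B, AB} ✓
  I^B I^B → possible child types {B} ✗
  I^B i → possible child types {O, B} ✗
  i i → possible child types {O, B} ✗

I^A I^A, I^A I^B, I^A i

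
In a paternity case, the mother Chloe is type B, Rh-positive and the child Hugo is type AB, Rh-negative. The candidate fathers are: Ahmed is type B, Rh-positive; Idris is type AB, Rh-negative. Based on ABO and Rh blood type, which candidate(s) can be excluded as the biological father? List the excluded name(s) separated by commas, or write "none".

Ahmed

A candidate is excluded only if no genotype consistent with his phenotype could produce a type AB, Rh-negative child with a type B, Rh-positive mother.
Ahmed (type B, Rh+): no genotype consistent with that phenotype can produce a type-AB Rh- child with a type-B mother.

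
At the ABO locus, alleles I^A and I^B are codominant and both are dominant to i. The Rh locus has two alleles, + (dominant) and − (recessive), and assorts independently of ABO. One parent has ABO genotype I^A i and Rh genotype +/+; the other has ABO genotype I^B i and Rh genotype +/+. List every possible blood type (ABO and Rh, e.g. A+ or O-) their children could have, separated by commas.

O+, A+, B+, AB+

Gametes from I^A i × I^B i give offspring ABO genotypes I^A I^B, I^A i, I^B i, i i, i.e. phenotypes O, A, B, AB.
Rh cross +/+ × +/+ → phenotypes Rh+.
Combining independently: O+, A+, B+, AB+.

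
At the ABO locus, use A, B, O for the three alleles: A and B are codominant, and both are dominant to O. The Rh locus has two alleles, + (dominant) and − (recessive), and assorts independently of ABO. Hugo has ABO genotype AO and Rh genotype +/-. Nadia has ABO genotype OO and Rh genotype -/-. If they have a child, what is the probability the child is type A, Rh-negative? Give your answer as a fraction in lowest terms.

ABO cross AO × OO → offspring phenotypes: 1/2 O, 1/2 A.
Rh cross +/- × -/- → 1/2 Rh+, 1/2 Rh-.
Independent loci: P(type A, Rh-negative) = 1/2 × 1/2 = 1/4.

1/4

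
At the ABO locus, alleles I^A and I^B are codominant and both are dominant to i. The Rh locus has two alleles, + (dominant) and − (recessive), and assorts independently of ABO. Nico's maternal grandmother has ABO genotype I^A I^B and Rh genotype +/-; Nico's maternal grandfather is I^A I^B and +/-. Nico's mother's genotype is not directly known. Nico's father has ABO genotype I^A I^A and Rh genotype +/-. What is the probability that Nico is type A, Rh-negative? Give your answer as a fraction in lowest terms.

1/8

Nico's mother's ABO genotype from I^A I^B × I^A I^B: 1/4 I^A I^A, 1/2 I^A I^B, 1/4 I^B I^B.
Crossing each possibility with the father I^A I^A and summing P(type A): 1/4·1 + 1/2·1/2 + 1/4·0 = 1/2.
Similarly for Rh via the mother's Rh distribution: P(Rh-) = 1/4.
Independent loci: 1/2 × 1/4 = 1/8.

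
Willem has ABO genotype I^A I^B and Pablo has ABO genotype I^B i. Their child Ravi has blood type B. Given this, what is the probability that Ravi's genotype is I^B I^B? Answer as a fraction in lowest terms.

Cross I^A I^B × I^B i → 1/4 I^A I^B, 1/4 I^A i, 1/4 I^B I^B, 1/4 I^B i.
Type-B genotypes among offspring: I^B I^B (1/4), I^B i (1/4); total 1/2.
P(I^B I^B | type B) = (1/4) / (1/2) = 1/2.

1/2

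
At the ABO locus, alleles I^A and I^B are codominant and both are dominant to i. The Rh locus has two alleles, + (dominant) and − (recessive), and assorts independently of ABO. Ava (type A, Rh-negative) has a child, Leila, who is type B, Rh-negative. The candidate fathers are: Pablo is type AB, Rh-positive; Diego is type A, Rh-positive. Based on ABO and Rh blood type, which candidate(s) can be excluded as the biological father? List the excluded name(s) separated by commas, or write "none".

A candidate is excluded only if no genotype consistent with his phenotype could produce a type B, Rh-negative child with a type A, Rh-negative mother.
Diego (type A, Rh+): no genotype consistent with that phenotype can produce a type-B Rh- child with a type-A mother.

Diego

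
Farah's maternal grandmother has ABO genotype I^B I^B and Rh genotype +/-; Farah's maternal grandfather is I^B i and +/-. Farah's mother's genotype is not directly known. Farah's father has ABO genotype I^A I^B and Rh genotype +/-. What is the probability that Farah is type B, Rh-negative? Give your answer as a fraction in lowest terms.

1/8

Farah's mother's ABO genotype from I^B I^B × I^B i: 1/2 I^B I^B, 1/2 I^B i.
Crossing each possibility with the father I^A I^B and summing P(type B): 1/2·1/2 + 1/2·1/2 = 1/2.
Similarly for Rh via the mother's Rh distribution: P(Rh-) = 1/4.
Independent loci: 1/2 × 1/4 = 1/8.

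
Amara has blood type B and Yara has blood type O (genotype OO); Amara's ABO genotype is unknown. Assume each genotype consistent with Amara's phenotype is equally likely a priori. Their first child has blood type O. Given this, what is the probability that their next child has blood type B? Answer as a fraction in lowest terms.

1/2

Possible genotypes: Amara ∈ {BB, BO}; Yara ∈ {OO}.
Weight each parental genotype pair by prior × P(type-O child):
  BO × OO: posterior weight 1; P(next child type B) = 1/2.
Weighted sum = 1/2.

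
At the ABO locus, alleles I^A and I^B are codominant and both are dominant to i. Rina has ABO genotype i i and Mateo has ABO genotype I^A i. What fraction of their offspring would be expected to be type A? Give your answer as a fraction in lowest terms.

ABO cross i i × I^A i → offspring phenotypes: 1/2 O, 1/2 A.
So P(type A) = 1/2.

1/2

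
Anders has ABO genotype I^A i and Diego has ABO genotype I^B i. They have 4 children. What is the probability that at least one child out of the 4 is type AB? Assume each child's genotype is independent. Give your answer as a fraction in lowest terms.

175/256

ABO cross I^A i × I^B i → 1/4 O, 1/4 A, 1/4 B, 1/4 AB.
So P(type AB) = 1/4 per child.
P(none) = (3/4)^4 = 81/256; P(at least one) = 1 − 81/256 = 175/256.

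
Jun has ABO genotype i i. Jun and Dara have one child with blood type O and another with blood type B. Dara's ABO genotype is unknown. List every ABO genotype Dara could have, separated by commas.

For each candidate genotype of Dara, check whether crossing it with i i can produce every observed child phenotype.
  I^A I^A → possible child types {A} ✗
  I^A I^B → possible child types {A, B} ✗
  I^A i → possible child types {O, A} ✗
  I^B I^B → possible child types {B} ✗
  I^B i → possible child types {O, B} ✓
  i i → possible child types {O} ✗

I^B i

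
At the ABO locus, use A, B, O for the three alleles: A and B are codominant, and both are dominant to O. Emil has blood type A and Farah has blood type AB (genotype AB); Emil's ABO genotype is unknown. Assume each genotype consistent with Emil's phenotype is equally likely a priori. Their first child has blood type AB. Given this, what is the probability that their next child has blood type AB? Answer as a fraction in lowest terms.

5/12

Possible genotypes: Emil ∈ {AA, AO}; Farah ∈ {AB}.
Weight each parental genotype pair by prior × P(type-AB child):
  AA × AB: posterior weight 2/3; P(next child type AB) = 1/2.
  AO × AB: posterior weight 1/3; P(next child type AB) = 1/4.
Weighted sum = 5/12.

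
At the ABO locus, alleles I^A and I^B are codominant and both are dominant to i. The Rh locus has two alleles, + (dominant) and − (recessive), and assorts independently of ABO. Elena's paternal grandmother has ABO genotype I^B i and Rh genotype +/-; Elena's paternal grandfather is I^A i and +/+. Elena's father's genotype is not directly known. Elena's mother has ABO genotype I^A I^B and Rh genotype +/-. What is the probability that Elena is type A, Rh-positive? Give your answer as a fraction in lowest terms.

Elena's father's ABO genotype from I^B i × I^A i: 1/4 I^A I^B, 1/4 I^A i, 1/4 I^B i, 1/4 i i.
Crossing each possibility with the mother I^A I^B and summing P(type A): 1/4·1/4 + 1/4·1/2 + 1/4·1/4 + 1/4·1/2 = 3/8.
Similarly for Rh via the father's Rh distribution: P(Rh+) = 7/8.
Independent loci: 3/8 × 7/8 = 21/64.

21/64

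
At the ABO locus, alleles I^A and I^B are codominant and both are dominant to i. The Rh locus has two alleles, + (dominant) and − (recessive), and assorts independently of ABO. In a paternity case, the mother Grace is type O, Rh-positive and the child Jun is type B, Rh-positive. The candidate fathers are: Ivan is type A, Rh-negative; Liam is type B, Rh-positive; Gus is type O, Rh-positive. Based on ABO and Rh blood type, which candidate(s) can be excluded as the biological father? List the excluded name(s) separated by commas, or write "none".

Ivan, Gus

A candidate is excluded only if no genotype consistent with his phenotype could produce a type B, Rh-positive child with a type O, Rh-positive mother.
Ivan (type A, Rh-): no genotype consistent with that phenotype can produce a type-B Rh+ child with a type-O mother.
Gus (type O, Rh+): no genotype consistent with that phenotype can produce a type-B Rh+ child with a type-O mother.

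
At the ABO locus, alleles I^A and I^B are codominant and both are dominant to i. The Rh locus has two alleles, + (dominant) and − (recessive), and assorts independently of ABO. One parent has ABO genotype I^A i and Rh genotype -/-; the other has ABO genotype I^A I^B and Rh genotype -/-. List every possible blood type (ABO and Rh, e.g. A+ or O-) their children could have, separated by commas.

A-, B-, AB-

Gametes from I^A i × I^A I^B give offspring ABO genotypes I^A I^A, I^A I^B, I^A i, I^B i, i.e. phenotypes A, B, AB.
Rh cross -/- × -/- → phenotypes Rh-.
Combining independently: A-, B-, AB-.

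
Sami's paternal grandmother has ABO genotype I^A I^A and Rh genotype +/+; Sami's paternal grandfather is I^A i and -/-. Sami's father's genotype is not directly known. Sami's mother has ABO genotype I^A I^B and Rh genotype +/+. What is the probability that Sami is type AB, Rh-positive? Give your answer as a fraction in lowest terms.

3/8

Sami's father's ABO genotype from I^A I^A × I^A i: 1/2 I^A I^A, 1/2 I^A i.
Crossing each possibility with the mother I^A I^B and summing P(type AB): 1/2·1/2 + 1/2·1/4 = 3/8.
Similarly for Rh via the father's Rh distribution: P(Rh+) = 1.
Independent loci: 3/8 × 1 = 3/8.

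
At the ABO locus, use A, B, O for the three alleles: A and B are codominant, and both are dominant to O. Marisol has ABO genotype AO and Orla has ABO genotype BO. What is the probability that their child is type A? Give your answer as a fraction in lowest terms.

1/4

ABO cross AO × BO → offspring phenotypes: 1/4 O, 1/4 A, 1/4 B, 1/4 AB.
So P(type A) = 1/4.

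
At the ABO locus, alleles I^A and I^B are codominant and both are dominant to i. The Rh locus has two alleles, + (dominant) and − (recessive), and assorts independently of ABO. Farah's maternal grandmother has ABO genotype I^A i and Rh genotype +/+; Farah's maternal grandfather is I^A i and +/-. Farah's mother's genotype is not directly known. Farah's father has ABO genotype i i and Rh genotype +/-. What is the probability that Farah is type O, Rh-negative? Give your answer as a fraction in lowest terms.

Farah's mother's ABO genotype from I^A i × I^A i: 1/4 I^A I^A, 1/2 I^A i, 1/4 i i.
Crossing each possibility with the father i i and summing P(type O): 1/4·0 + 1/2·1/2 + 1/4·1 = 1/2.
Similarly for Rh via the mother's Rh distribution: P(Rh-) = 1/8.
Independent loci: 1/2 × 1/8 = 1/16.

1/16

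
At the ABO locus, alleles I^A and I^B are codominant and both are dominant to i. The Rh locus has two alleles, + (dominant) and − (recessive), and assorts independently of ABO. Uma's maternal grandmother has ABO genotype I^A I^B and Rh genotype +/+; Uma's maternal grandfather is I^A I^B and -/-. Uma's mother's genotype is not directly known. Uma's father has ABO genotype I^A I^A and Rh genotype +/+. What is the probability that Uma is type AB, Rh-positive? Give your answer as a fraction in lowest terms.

1/2

Uma's mother's ABO genotype from I^A I^B × I^A I^B: 1/4 I^A I^A, 1/2 I^A I^B, 1/4 I^B I^B.
Crossing each possibility with the father I^A I^A and summing P(type AB): 1/4·0 + 1/2·1/2 + 1/4·1 = 1/2.
Similarly for Rh via the mother's Rh distribution: P(Rh+) = 1.
Independent loci: 1/2 × 1 = 1/2.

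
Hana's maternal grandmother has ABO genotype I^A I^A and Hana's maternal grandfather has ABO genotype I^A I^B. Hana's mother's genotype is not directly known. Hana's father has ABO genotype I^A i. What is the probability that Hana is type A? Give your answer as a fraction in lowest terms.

3/4

Hana's mother's ABO genotype from I^A I^A × I^A I^B: 1/2 I^A I^A, 1/2 I^A I^B.
Crossing each possibility with the father I^A i and summing P(type A): 1/2·1 + 1/2·1/2 = 3/4.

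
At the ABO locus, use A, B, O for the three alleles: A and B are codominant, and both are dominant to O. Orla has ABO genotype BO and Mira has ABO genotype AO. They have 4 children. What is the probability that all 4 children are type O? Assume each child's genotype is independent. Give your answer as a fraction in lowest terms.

ABO cross BO × AO → 1/4 O, 1/4 A, 1/4 B, 1/4 AB.
So P(type O) = 1/4 per child.
All 4 independent: (1/4)^4 = 1/256.

1/256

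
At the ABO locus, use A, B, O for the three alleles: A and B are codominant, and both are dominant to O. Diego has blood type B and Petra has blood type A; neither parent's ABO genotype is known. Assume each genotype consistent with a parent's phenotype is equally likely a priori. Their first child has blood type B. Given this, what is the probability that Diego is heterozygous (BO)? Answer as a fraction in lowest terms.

Possible genotypes: Diego ∈ {BB, BO}; Petra ∈ {AA, AO}.
Weight each parental genotype pair by prior × P(type-B child):
  BB × AO: posterior weight 2/3.
  BO × AO: posterior weight 1/3.
Sum the posterior weight over pairs where Diego is BO: 1/3.

1/3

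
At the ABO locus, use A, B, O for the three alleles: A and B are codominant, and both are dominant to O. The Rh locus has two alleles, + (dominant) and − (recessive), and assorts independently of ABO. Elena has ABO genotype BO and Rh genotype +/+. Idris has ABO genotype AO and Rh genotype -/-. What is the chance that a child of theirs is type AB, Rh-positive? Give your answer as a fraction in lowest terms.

1/4

ABO cross BO × AO → offspring phenotypes: 1/4 O, 1/4 A, 1/4 B, 1/4 AB.
Rh cross +/+ × -/- → 1 Rh+.
Independent loci: P(type AB, Rh-positive) = 1/4 × 1 = 1/4.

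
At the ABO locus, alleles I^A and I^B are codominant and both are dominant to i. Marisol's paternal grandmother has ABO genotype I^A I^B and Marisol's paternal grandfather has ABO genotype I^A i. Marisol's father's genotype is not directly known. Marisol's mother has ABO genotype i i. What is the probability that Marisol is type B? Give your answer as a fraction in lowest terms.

1/4

Marisol's father's ABO genotype from I^A I^B × I^A i: 1/4 I^A I^A, 1/4 I^A I^B, 1/4 I^A i, 1/4 I^B i.
Crossing each possibility with the mother i i and summing P(type B): 1/4·0 + 1/4·1/2 + 1/4·0 + 1/4·1/2 = 1/4.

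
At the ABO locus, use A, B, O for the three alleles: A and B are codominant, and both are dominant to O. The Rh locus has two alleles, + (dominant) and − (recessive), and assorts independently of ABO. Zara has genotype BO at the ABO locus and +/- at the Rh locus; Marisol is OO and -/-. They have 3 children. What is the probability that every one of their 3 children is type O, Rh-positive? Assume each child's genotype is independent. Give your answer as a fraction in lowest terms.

1/64

ABO cross BO × OO → 1/2 O, 1/2 B.
Rh cross +/- × -/- → 1/2 Rh+, 1/2 Rh-; so P(type O, Rh-positive) = 1/2 × 1/2 = 1/4 per child.
All 3 independent: (1/4)^3 = 1/64.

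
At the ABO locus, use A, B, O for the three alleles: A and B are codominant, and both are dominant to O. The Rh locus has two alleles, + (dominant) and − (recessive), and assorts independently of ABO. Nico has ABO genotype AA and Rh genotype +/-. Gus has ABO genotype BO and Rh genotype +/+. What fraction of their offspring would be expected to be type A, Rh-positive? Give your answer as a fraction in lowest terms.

ABO cross AA × BO → offspring phenotypes: 1/2 A, 1/2 AB.
Rh cross +/- × +/+ → 1 Rh+.
Independent loci: P(type A, Rh-positive) = 1/2 × 1 = 1/2.

1/2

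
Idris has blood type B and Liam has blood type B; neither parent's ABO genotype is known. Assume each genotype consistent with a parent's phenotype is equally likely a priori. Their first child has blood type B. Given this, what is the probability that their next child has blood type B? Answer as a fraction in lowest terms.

Possible genotypes: Idris ∈ {BB, BO}; Liam ∈ {BB, BO}.
Weight each parental genotype pair by prior × P(type-B child):
  BB × BB: posterior weight 4/15; P(next child type B) = 1.
  BB × BO: posterior weight 4/15; P(next child type B) = 1.
  BO × BB: posterior weight 4/15; P(next child type B) = 1.
  BO × BO: posterior weight 1/5; P(next child type B) = 3/4.
Weighted sum = 19/20.

19/20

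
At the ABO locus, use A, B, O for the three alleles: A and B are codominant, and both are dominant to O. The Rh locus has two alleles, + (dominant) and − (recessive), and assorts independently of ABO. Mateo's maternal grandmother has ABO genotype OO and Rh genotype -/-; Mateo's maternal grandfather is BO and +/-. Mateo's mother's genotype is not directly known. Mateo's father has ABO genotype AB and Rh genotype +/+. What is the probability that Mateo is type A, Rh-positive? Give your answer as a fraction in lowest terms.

3/8

Mateo's mother's ABO genotype from OO × BO: 1/2 BO, 1/2 OO.
Crossing each possibility with the father AB and summing P(type A): 1/2·1/4 + 1/2·1/2 = 3/8.
Similarly for Rh via the mother's Rh distribution: P(Rh+) = 1.
Independent loci: 3/8 × 1 = 3/8.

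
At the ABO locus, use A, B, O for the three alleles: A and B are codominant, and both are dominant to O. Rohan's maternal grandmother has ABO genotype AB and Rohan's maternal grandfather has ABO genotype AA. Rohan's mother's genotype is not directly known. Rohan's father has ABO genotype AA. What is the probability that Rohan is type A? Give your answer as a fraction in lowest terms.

3/4

Rohan's mother's ABO genotype from AB × AA: 1/2 AA, 1/2 AB.
Crossing each possibility with the father AA and summing P(type A): 1/2·1 + 1/2·1/2 = 3/4.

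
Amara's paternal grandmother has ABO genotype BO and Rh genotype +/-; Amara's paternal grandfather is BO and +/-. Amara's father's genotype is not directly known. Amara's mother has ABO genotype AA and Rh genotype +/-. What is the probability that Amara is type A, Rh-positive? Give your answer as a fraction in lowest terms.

3/8

Amara's father's ABO genotype from BO × BO: 1/4 BB, 1/2 BO, 1/4 OO.
Crossing each possibility with the mother AA and summing P(type A): 1/4·0 + 1/2·1/2 + 1/4·1 = 1/2.
Similarly for Rh via the father's Rh distribution: P(Rh+) = 3/4.
Independent loci: 1/2 × 3/4 = 3/8.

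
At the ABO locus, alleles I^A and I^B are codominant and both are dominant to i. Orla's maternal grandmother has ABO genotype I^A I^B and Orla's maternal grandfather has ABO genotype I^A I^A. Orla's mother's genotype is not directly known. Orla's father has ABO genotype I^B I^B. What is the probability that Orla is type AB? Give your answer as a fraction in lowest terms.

Orla's mother's ABO genotype from I^A I^B × I^A I^A: 1/2 I^A I^A, 1/2 I^A I^B.
Crossing each possibility with the father I^B I^B and summing P(type AB): 1/2·1 + 1/2·1/2 = 3/4.

3/4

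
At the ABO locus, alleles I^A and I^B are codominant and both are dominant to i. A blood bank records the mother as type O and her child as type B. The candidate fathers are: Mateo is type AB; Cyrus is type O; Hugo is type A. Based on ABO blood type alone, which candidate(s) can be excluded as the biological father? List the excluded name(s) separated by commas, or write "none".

Cyrus, Hugo

A candidate is excluded only if no genotype consistent with his phenotype could produce a type B child with a type O mother.
Cyrus (type O): no genotype consistent with that phenotype can produce a type-B child with a type-O mother.
Hugo (type A): no genotype consistent with that phenotype can produce a type-B child with a type-O mother.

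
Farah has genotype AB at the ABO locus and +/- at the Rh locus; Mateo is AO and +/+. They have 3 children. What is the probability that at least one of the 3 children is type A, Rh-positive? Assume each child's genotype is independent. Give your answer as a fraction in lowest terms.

7/8

ABO cross AB × AO → 1/2 A, 1/4 B, 1/4 AB.
Rh cross +/- × +/+ → 1 Rh+; so P(type A, Rh-positive) = 1/2 × 1 = 1/2 per child.
P(none) = (1/2)^3 = 1/8; P(at least one) = 1 − 1/8 = 7/8.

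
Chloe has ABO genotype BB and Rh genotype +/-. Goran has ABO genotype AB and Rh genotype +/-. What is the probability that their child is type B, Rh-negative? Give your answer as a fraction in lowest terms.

1/8

ABO cross BB × AB → offspring phenotypes: 1/2 B, 1/2 AB.
Rh cross +/- × +/- → 3/4 Rh+, 1/4 Rh-.
Independent loci: P(type B, Rh-negative) = 1/2 × 1/4 = 1/8.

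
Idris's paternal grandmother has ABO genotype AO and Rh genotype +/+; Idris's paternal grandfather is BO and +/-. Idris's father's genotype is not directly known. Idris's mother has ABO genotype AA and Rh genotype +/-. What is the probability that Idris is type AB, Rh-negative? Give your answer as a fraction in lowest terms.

Idris's father's ABO genotype from AO × BO: 1/4 AB, 1/4 AO, 1/4 BO, 1/4 OO.
Crossing each possibility with the mother AA and summing P(type AB): 1/4·1/2 + 1/4·0 + 1/4·1/2 + 1/4·0 = 1/4.
Similarly for Rh via the father's Rh distribution: P(Rh-) = 1/8.
Independent loci: 1/4 × 1/8 = 1/32.

1/32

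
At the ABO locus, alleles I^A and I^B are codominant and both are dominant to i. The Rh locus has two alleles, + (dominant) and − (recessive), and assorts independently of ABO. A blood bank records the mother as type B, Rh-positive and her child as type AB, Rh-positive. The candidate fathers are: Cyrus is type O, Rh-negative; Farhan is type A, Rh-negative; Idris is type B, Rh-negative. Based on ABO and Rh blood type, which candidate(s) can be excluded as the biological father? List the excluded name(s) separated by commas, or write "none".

A candidate is excluded only if no genotype consistent with his phenotype could produce a type AB, Rh-positive child with a type B, Rh-positive mother.
Cyrus (type O, Rh-): no genotype consistent with that phenotype can produce a type-AB Rh+ child with a type-B mother.
Idris (type B, Rh-): no genotype consistent with that phenotype can produce a type-AB Rh+ child with a type-B mother.

Cyrus, Idris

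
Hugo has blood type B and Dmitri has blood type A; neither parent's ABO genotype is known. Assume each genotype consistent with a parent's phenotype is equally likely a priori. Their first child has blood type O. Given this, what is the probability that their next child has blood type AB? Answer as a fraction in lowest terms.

1/4

Possible genotypes: Hugo ∈ {BB, BO}; Dmitri ∈ {AA, AO}.
Weight each parental genotype pair by prior × P(type-O child):
  BO × AO: posterior weight 1; P(next child type AB) = 1/4.
Weighted sum = 1/4.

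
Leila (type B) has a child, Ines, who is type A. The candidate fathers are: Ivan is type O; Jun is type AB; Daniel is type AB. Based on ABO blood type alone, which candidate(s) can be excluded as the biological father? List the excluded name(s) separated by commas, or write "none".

A candidate is excluded only if no genotype consistent with his phenotype could produce a type A child with a type B mother.
Ivan (type O): no genotype consistent with that phenotype can produce a type-A child with a type-B mother.

Ivan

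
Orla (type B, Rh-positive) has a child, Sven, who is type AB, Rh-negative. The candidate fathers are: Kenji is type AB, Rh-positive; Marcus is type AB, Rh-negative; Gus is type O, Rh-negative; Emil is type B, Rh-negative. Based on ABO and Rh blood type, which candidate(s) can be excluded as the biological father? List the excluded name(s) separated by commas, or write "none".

A candidate is excluded only if no genotype consistent with his phenotype could produce a type AB, Rh-negative child with a type B, Rh-positive mother.
Gus (type O, Rh-): no genotype consistent with that phenotype can produce a type-AB Rh- child with a type-B mother.
Emil (type B, Rh-): no genotype consistent with that phenotype can produce a type-AB Rh- child with a type-B mother.

Gus, Emil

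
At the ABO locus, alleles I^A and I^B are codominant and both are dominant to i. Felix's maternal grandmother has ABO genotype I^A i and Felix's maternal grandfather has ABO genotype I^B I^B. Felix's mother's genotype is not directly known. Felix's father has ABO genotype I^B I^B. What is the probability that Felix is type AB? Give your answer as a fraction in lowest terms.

1/4

Felix's mother's ABO genotype from I^A i × I^B I^B: 1/2 I^A I^B, 1/2 I^B i.
Crossing each possibility with the father I^B I^B and summing P(type AB): 1/2·1/2 + 1/2·0 = 1/4.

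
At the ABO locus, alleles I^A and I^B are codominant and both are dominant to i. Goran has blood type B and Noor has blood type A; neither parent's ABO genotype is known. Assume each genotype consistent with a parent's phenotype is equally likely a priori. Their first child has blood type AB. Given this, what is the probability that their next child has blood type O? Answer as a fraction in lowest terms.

Possible genotypes: Goran ∈ {I^B I^B, I^B i}; Noor ∈ {I^A I^A, I^A i}.
Weight each parental genotype pair by prior × P(type-AB child):
  I^B I^B × I^A I^A: posterior weight 4/9; P(next child type O) = 0.
  I^B I^B × I^A i: posterior weight 2/9; P(next child type O) = 0.
  I^B i × I^A I^A: posterior weight 2/9; P(next child type O) = 0.
  I^B i × I^A i: posterior weight 1/9; P(next child type O) = 1/4.
Weighted sum = 1/36.

1/36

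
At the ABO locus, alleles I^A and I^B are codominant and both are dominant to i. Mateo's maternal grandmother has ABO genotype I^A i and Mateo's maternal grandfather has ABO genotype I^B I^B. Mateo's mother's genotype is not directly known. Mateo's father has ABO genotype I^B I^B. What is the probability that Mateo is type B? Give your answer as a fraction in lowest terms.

Mateo's mother's ABO genotype from I^A i × I^B I^B: 1/2 I^A I^B, 1/2 I^B i.
Crossing each possibility with the father I^B I^B and summing P(type B): 1/2·1/2 + 1/2·1 = 3/4.

3/4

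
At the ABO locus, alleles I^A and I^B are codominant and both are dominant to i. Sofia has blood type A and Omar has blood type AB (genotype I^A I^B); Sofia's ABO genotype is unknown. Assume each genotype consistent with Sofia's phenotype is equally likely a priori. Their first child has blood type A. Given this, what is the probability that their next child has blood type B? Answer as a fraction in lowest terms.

1/8

Possible genotypes: Sofia ∈ {I^A I^A, I^A i}; Omar ∈ {I^A I^B}.
Weight each parental genotype pair by prior × P(type-A child):
  I^A I^A × I^A I^B: posterior weight 1/2; P(next child type B) = 0.
  I^A i × I^A I^B: posterior weight 1/2; P(next child type B) = 1/4.
Weighted sum = 1/8.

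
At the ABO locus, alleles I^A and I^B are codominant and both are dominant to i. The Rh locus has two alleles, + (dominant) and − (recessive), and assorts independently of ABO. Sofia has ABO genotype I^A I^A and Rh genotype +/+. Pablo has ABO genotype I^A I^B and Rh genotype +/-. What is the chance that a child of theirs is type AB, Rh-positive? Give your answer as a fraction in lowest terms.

ABO cross I^A I^A × I^A I^B → offspring phenotypes: 1/2 A, 1/2 AB.
Rh cross +/+ × +/- → 1 Rh+.
Independent loci: P(type AB, Rh-positive) = 1/2 × 1 = 1/2.

1/2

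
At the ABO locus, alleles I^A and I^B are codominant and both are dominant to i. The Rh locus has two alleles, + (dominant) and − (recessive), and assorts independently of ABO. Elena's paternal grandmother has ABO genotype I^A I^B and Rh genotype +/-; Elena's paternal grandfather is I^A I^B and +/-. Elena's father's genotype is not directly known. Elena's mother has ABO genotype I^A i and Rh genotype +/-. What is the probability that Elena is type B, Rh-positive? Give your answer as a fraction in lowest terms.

Elena's father's ABO genotype from I^A I^B × I^A I^B: 1/4 I^A I^A, 1/2 I^A I^B, 1/4 I^B I^B.
Crossing each possibility with the mother I^A i and summing P(type B): 1/4·0 + 1/2·1/4 + 1/4·1/2 = 1/4.
Similarly for Rh via the father's Rh distribution: P(Rh+) = 3/4.
Independent loci: 1/4 × 3/4 = 3/16.

3/16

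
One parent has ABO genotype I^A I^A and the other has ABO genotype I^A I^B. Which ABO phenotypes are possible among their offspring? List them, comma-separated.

Gametes from I^A I^A × I^A I^B give offspring ABO genotypes I^A I^A, I^A I^B, i.e. phenotypes A, AB.

A, AB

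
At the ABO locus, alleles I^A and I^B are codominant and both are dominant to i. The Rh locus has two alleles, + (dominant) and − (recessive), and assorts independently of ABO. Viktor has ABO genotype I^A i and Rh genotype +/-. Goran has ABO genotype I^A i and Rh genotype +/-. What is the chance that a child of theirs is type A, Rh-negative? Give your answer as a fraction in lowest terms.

3/16

ABO cross I^A i × I^A i → offspring phenotypes: 1/4 O, 3/4 A.
Rh cross +/- × +/- → 3/4 Rh+, 1/4 Rh-.
Independent loci: P(type A, Rh-negative) = 3/4 × 1/4 = 3/16.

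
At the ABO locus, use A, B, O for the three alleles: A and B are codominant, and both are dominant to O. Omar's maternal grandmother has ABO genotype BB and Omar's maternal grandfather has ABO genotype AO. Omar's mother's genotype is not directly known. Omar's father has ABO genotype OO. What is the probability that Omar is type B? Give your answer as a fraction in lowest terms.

Omar's mother's ABO genotype from BB × AO: 1/2 AB, 1/2 BO.
Crossing each possibility with the father OO and summing P(type B): 1/2·1/2 + 1/2·1/2 = 1/2.

1/2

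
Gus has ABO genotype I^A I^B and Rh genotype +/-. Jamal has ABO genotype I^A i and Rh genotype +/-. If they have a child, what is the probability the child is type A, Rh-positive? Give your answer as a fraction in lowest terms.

3/8

ABO cross I^A I^B × I^A i → offspring phenotypes: 1/2 A, 1/4 B, 1/4 AB.
Rh cross +/- × +/- → 3/4 Rh+, 1/4 Rh-.
Independent loci: P(type A, Rh-positive) = 1/2 × 3/4 = 3/8.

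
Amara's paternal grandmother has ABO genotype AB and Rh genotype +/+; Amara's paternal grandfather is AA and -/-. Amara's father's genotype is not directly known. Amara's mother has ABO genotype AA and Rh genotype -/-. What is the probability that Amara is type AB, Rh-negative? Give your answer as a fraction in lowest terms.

Amara's father's ABO genotype from AB × AA: 1/2 AA, 1/2 AB.
Crossing each possibility with the mother AA and summing P(type AB): 1/2·0 + 1/2·1/2 = 1/4.
Similarly for Rh via the father's Rh distribution: P(Rh-) = 1/2.
Independent loci: 1/4 × 1/2 = 1/8.

1/8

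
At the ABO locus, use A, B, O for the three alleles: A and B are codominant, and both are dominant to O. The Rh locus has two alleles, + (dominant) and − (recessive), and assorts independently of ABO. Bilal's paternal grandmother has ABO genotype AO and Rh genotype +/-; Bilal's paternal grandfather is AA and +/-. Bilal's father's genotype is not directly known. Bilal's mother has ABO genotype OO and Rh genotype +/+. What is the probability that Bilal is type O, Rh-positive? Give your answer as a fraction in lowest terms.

Bilal's father's ABO genotype from AO × AA: 1/2 AA, 1/2 AO.
Crossing each possibility with the mother OO and summing P(type O): 1/2·0 + 1/2·1/2 = 1/4.
Similarly for Rh via the father's Rh distribution: P(Rh+) = 1.
Independent loci: 1/4 × 1 = 1/4.

1/4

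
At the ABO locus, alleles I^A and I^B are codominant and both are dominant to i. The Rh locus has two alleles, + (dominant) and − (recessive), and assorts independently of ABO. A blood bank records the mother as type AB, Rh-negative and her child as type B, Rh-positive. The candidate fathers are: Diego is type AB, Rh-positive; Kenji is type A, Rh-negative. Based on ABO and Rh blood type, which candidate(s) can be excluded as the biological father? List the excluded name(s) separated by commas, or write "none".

A candidate is excluded only if no genotype consistent with his phenotype could produce a type B, Rh-positive child with a type AB, Rh-negative mother.
Kenji (type A, Rh-): no genotype consistent with that phenotype can produce a type-B Rh+ child with a type-AB mother.

Kenji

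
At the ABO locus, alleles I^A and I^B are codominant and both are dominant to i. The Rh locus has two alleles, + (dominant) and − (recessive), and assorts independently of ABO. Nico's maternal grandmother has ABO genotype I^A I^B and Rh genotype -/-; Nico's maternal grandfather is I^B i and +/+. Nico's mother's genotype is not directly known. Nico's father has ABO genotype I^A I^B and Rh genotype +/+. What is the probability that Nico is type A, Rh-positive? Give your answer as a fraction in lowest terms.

1/4

Nico's mother's ABO genotype from I^A I^B × I^B i: 1/4 I^A I^B, 1/4 I^A i, 1/4 I^B I^B, 1/4 I^B i.
Crossing each possibility with the father I^A I^B and summing P(type A): 1/4·1/4 + 1/4·1/2 + 1/4·0 + 1/4·1/4 = 1/4.
Similarly for Rh via the mother's Rh distribution: P(Rh+) = 1.
Independent loci: 1/4 × 1 = 1/4.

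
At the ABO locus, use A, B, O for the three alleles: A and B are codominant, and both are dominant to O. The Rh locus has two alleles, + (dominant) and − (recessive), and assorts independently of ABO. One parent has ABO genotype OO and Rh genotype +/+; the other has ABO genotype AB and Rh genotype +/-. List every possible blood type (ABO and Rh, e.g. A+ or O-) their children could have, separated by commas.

Gametes from OO × AB give offspring ABO genotypes AO, BO, i.e. phenotypes A, B.
Rh cross +/+ × +/- → phenotypes Rh+.
Combining independently: A+, B+.

A+, B+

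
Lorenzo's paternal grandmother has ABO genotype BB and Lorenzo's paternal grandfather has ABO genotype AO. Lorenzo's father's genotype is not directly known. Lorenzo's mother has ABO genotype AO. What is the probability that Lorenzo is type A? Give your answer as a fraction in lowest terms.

Lorenzo's father's ABO genotype from BB × AO: 1/2 AB, 1/2 BO.
Crossing each possibility with the mother AO and summing P(type A): 1/2·1/2 + 1/2·1/4 = 3/8.

3/8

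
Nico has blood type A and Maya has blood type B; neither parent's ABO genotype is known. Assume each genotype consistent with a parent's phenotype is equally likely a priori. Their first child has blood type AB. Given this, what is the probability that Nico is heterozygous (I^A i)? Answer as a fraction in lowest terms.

Possible genotypes: Nico ∈ {I^A I^A, I^A i}; Maya ∈ {I^B I^B, I^B i}.
Weight each parental genotype pair by prior × P(type-AB child):
  I^A I^A × I^B I^B: posterior weight 4/9.
  I^A I^A × I^B i: posterior weight 2/9.
  I^A i × I^B I^B: posterior weight 2/9.
  I^A i × I^B i: posterior weight 1/9.
Sum the posterior weight over pairs where Nico is I^A i: 1/3.

1/3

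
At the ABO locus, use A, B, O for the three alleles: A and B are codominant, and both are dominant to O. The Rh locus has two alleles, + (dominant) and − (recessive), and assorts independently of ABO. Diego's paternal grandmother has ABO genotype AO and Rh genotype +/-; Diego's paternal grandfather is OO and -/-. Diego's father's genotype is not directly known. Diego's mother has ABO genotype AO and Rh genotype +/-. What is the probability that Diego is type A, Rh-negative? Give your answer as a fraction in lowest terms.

15/64

Diego's father's ABO genotype from AO × OO: 1/2 AO, 1/2 OO.
Crossing each possibility with the mother AO and summing P(type A): 1/2·3/4 + 1/2·1/2 = 5/8.
Similarly for Rh via the father's Rh distribution: P(Rh-) = 3/8.
Independent loci: 5/8 × 3/8 = 15/64.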